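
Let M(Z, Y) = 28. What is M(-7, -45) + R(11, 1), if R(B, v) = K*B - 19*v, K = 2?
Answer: 31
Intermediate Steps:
R(B, v) = -19*v + 2*B (R(B, v) = 2*B - 19*v = -19*v + 2*B)
M(-7, -45) + R(11, 1) = 28 + (-19*1 + 2*11) = 28 + (-19 + 22) = 28 + 3 = 31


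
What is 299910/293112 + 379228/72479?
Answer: 22148909071/3540744108 ≈ 6.2554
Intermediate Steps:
299910/293112 + 379228/72479 = 299910*(1/293112) + 379228*(1/72479) = 49985/48852 + 379228/72479 = 22148909071/3540744108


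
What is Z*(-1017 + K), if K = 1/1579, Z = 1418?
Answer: -2277083956/1579 ≈ -1.4421e+6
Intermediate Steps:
K = 1/1579 ≈ 0.00063331
Z*(-1017 + K) = 1418*(-1017 + 1/1579) = 1418*(-1605842/1579) = -2277083956/1579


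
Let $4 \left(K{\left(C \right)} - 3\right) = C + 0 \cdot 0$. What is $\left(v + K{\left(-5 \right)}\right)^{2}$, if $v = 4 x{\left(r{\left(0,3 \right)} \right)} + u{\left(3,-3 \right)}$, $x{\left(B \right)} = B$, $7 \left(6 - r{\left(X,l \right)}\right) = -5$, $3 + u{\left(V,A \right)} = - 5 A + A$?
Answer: $\frac{1108809}{784} \approx 1414.3$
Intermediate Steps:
$u{\left(V,A \right)} = -3 - 4 A$ ($u{\left(V,A \right)} = -3 + \left(- 5 A + A\right) = -3 - 4 A$)
$r{\left(X,l \right)} = \frac{47}{7}$ ($r{\left(X,l \right)} = 6 - - \frac{5}{7} = 6 + \frac{5}{7} = \frac{47}{7}$)
$v = \frac{251}{7}$ ($v = 4 \cdot \frac{47}{7} - -9 = \frac{188}{7} + \left(-3 + 12\right) = \frac{188}{7} + 9 = \frac{251}{7} \approx 35.857$)
$K{\left(C \right)} = 3 + \frac{C}{4}$ ($K{\left(C \right)} = 3 + \frac{C + 0 \cdot 0}{4} = 3 + \frac{C + 0}{4} = 3 + \frac{C}{4}$)
$\left(v + K{\left(-5 \right)}\right)^{2} = \left(\frac{251}{7} + \left(3 + \frac{1}{4} \left(-5\right)\right)\right)^{2} = \left(\frac{251}{7} + \left(3 - \frac{5}{4}\right)\right)^{2} = \left(\frac{251}{7} + \frac{7}{4}\right)^{2} = \left(\frac{1053}{28}\right)^{2} = \frac{1108809}{784}$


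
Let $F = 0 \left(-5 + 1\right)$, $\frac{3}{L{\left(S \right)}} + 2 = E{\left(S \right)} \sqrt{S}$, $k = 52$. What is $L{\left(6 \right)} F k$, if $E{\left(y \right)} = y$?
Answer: $0$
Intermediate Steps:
$L{\left(S \right)} = \frac{3}{-2 + S^{\frac{3}{2}}}$ ($L{\left(S \right)} = \frac{3}{-2 + S \sqrt{S}} = \frac{3}{-2 + S^{\frac{3}{2}}}$)
$F = 0$ ($F = 0 \left(-4\right) = 0$)
$L{\left(6 \right)} F k = \frac{3}{-2 + 6^{\frac{3}{2}}} \cdot 0 \cdot 52 = \frac{3}{-2 + 6 \sqrt{6}} \cdot 0 \cdot 52 = 0 \cdot 52 = 0$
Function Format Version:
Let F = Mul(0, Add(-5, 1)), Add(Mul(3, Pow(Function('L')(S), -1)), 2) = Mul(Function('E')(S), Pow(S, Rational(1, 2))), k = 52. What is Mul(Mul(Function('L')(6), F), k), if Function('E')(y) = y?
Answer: 0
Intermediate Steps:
Function('L')(S) = Mul(3, Pow(Add(-2, Pow(S, Rational(3, 2))), -1)) (Function('L')(S) = Mul(3, Pow(Add(-2, Mul(S, Pow(S, Rational(1, 2)))), -1)) = Mul(3, Pow(Add(-2, Pow(S, Rational(3, 2))), -1)))
F = 0 (F = Mul(0, -4) = 0)
Mul(Mul(Function('L')(6), F), k) = Mul(Mul(Mul(3, Pow(Add(-2, Pow(6, Rational(3, 2))), -1)), 0), 52) = Mul(Mul(Mul(3, Pow(Add(-2, Mul(6, Pow(6, Rational(1, 2)))), -1)), 0), 52) = Mul(0, 52) = 0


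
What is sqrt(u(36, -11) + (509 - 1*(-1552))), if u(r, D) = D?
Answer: 5*sqrt(82) ≈ 45.277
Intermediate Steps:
sqrt(u(36, -11) + (509 - 1*(-1552))) = sqrt(-11 + (509 - 1*(-1552))) = sqrt(-11 + (509 + 1552)) = sqrt(-11 + 2061) = sqrt(2050) = 5*sqrt(82)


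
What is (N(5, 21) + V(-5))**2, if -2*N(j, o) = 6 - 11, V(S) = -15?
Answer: 625/4 ≈ 156.25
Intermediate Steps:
N(j, o) = 5/2 (N(j, o) = -(6 - 11)/2 = -1/2*(-5) = 5/2)
(N(5, 21) + V(-5))**2 = (5/2 - 15)**2 = (-25/2)**2 = 625/4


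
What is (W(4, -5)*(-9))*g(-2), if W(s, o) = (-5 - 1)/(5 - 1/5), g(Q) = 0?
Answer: 0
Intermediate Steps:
W(s, o) = -5/4 (W(s, o) = -6/(5 - 1*⅕) = -6/(5 - ⅕) = -6/24/5 = -6*5/24 = -5/4)
(W(4, -5)*(-9))*g(-2) = -5/4*(-9)*0 = (45/4)*0 = 0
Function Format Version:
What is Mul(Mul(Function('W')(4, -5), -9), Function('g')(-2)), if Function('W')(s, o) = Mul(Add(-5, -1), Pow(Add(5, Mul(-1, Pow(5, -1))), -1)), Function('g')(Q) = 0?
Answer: 0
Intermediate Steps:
Function('W')(s, o) = Rational(-5, 4) (Function('W')(s, o) = Mul(-6, Pow(Add(5, Mul(-1, Rational(1, 5))), -1)) = Mul(-6, Pow(Add(5, Rational(-1, 5)), -1)) = Mul(-6, Pow(Rational(24, 5), -1)) = Mul(-6, Rational(5, 24)) = Rational(-5, 4))
Mul(Mul(Function('W')(4, -5), -9), Function('g')(-2)) = Mul(Mul(Rational(-5, 4), -9), 0) = Mul(Rational(45, 4), 0) = 0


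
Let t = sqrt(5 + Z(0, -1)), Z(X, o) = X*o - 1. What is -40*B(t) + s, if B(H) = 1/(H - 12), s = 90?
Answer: 94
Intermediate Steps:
Z(X, o) = -1 + X*o
t = 2 (t = sqrt(5 + (-1 + 0*(-1))) = sqrt(5 + (-1 + 0)) = sqrt(5 - 1) = sqrt(4) = 2)
B(H) = 1/(-12 + H)
-40*B(t) + s = -40/(-12 + 2) + 90 = -40/(-10) + 90 = -40*(-1/10) + 90 = 4 + 90 = 94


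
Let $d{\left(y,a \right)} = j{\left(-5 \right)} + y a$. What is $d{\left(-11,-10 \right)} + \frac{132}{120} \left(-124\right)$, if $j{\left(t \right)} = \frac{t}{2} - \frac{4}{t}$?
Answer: $- \frac{281}{10} \approx -28.1$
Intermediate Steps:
$j{\left(t \right)} = \frac{t}{2} - \frac{4}{t}$ ($j{\left(t \right)} = t \frac{1}{2} - \frac{4}{t} = \frac{t}{2} - \frac{4}{t}$)
$d{\left(y,a \right)} = - \frac{17}{10} + a y$ ($d{\left(y,a \right)} = \left(\frac{1}{2} \left(-5\right) - \frac{4}{-5}\right) + y a = \left(- \frac{5}{2} - - \frac{4}{5}\right) + a y = \left(- \frac{5}{2} + \frac{4}{5}\right) + a y = - \frac{17}{10} + a y$)
$d{\left(-11,-10 \right)} + \frac{132}{120} \left(-124\right) = \left(- \frac{17}{10} - -110\right) + \frac{132}{120} \left(-124\right) = \left(- \frac{17}{10} + 110\right) + 132 \cdot \frac{1}{120} \left(-124\right) = \frac{1083}{10} + \frac{11}{10} \left(-124\right) = \frac{1083}{10} - \frac{682}{5} = - \frac{281}{10}$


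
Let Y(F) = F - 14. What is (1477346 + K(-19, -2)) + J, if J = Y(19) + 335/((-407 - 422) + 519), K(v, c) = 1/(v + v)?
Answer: 870159087/589 ≈ 1.4774e+6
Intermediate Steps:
K(v, c) = 1/(2*v)
Y(F) = -14 + F
J = 243/62 (J = (-14 + 19) + 335/((-407 - 422) + 519) = 5 + 335/(-829 + 519) = 5 + 335/(-310) = 5 - 1/310*335 = 5 - 67/62 = 243/62 ≈ 3.9194)
(1477346 + K(-19, -2)) + J = (1477346 + (½)/(-19)) + 243/62 = (1477346 + (½)*(-1/19)) + 243/62 = (1477346 - 1/38) + 243/62 = 56139147/38 + 243/62 = 870159087/589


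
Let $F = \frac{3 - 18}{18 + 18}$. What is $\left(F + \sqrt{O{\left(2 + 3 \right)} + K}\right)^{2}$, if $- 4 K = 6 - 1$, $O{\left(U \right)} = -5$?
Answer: $- \frac{875}{144} - \frac{25 i}{12} \approx -6.0764 - 2.0833 i$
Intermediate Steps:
$F = - \frac{5}{12}$ ($F = - \frac{15}{36} = \left(-15\right) \frac{1}{36} = - \frac{5}{12} \approx -0.41667$)
$K = - \frac{5}{4}$ ($K = - \frac{6 - 1}{4} = \left(- \frac{1}{4}\right) 5 = - \frac{5}{4} \approx -1.25$)
$\left(F + \sqrt{O{\left(2 + 3 \right)} + K}\right)^{2} = \left(- \frac{5}{12} + \sqrt{-5 - \frac{5}{4}}\right)^{2} = \left(- \frac{5}{12} + \sqrt{- \frac{25}{4}}\right)^{2} = \left(- \frac{5}{12} + \frac{5 i}{2}\right)^{2}$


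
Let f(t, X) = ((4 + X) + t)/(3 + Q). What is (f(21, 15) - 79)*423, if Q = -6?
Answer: -39057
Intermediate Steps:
f(t, X) = -4/3 - X/3 - t/3 (f(t, X) = ((4 + X) + t)/(3 - 6) = (4 + X + t)/(-3) = (4 + X + t)*(-⅓) = -4/3 - X/3 - t/3)
(f(21, 15) - 79)*423 = ((-4/3 - ⅓*15 - ⅓*21) - 79)*423 = ((-4/3 - 5 - 7) - 79)*423 = (-40/3 - 79)*423 = -277/3*423 = -39057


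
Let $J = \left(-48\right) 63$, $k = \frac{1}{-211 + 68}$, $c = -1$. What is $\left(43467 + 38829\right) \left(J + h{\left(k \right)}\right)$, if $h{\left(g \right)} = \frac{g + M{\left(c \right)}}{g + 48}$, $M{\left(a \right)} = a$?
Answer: $- \frac{1707959333376}{6863} \approx -2.4886 \cdot 10^{8}$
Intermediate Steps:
$k = - \frac{1}{143}$ ($k = \frac{1}{-143} = - \frac{1}{143} \approx -0.006993$)
$h{\left(g \right)} = \frac{-1 + g}{48 + g}$ ($h{\left(g \right)} = \frac{g - 1}{g + 48} = \frac{-1 + g}{48 + g}$)
$J = -3024$
$\left(43467 + 38829\right) \left(J + h{\left(k \right)}\right) = \left(43467 + 38829\right) \left(-3024 + \frac{-1 - \frac{1}{143}}{48 - \frac{1}{143}}\right) = 82296 \left(-3024 + \frac{1}{\frac{6863}{143}} \left(- \frac{144}{143}\right)\right) = 82296 \left(-3024 + \frac{143}{6863} \left(- \frac{144}{143}\right)\right) = 82296 \left(-3024 - \frac{144}{6863}\right) = 82296 \left(- \frac{20753856}{6863}\right) = - \frac{1707959333376}{6863}$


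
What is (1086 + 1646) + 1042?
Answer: 3774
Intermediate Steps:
(1086 + 1646) + 1042 = 2732 + 1042 = 3774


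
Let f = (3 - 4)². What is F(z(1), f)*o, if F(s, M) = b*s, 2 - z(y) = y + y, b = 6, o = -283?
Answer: 0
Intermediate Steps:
z(y) = 2 - 2*y (z(y) = 2 - (y + y) = 2 - 2*y)
f = 1 (f = (-1)² = 1)
F(s, M) = 6*s
F(z(1), f)*o = (6*(2 - 2*1))*(-283) = (6*(2 - 2))*(-283) = (6*0)*(-283) = 0*(-283) = 0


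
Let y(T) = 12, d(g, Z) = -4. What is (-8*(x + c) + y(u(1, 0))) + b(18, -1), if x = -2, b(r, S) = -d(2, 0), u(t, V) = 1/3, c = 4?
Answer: 0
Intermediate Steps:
u(t, V) = ⅓
b(r, S) = 4 (b(r, S) = -1*(-4) = 4)
(-8*(x + c) + y(u(1, 0))) + b(18, -1) = (-8*(-2 + 4) + 12) + 4 = (-8*2 + 12) + 4 = (-16 + 12) + 4 = -4 + 4 = 0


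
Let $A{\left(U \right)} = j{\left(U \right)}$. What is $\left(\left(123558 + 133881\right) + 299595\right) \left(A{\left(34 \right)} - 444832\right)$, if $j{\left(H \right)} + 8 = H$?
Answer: $-247772065404$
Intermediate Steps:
$j{\left(H \right)} = -8 + H$
$A{\left(U \right)} = -8 + U$
$\left(\left(123558 + 133881\right) + 299595\right) \left(A{\left(34 \right)} - 444832\right) = \left(\left(123558 + 133881\right) + 299595\right) \left(\left(-8 + 34\right) - 444832\right) = \left(257439 + 299595\right) \left(26 - 444832\right) = 557034 \left(-444806\right) = -247772065404$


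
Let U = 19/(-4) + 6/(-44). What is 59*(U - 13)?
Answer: -46433/44 ≈ -1055.3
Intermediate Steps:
U = -215/44 (U = 19*(-1/4) + 6*(-1/44) = -19/4 - 3/22 = -215/44 ≈ -4.8864)
59*(U - 13) = 59*(-215/44 - 13) = 59*(-787/44) = -46433/44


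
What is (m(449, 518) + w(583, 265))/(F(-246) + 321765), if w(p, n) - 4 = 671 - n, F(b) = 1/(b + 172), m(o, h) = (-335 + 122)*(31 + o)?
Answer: -7535420/23810609 ≈ -0.31647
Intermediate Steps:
m(o, h) = -6603 - 213*o (m(o, h) = -213*(31 + o) = -6603 - 213*o)
F(b) = 1/(172 + b)
w(p, n) = 675 - n (w(p, n) = 4 + (671 - n) = 675 - n)
(m(449, 518) + w(583, 265))/(F(-246) + 321765) = ((-6603 - 213*449) + (675 - 1*265))/(1/(172 - 246) + 321765) = ((-6603 - 95637) + (675 - 265))/(1/(-74) + 321765) = (-102240 + 410)/(-1/74 + 321765) = -101830/23810609/74 = -101830*74/23810609 = -7535420/23810609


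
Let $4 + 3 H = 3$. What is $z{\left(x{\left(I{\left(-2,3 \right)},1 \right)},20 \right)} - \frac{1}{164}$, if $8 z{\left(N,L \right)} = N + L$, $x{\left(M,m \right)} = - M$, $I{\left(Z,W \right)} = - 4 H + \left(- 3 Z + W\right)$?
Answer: $\frac{1183}{984} \approx 1.2022$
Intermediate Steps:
$H = - \frac{1}{3}$ ($H = - \frac{4}{3} + \frac{1}{3} \cdot 3 = - \frac{4}{3} + 1 = - \frac{1}{3} \approx -0.33333$)
$I{\left(Z,W \right)} = \frac{4}{3} + W - 3 Z$ ($I{\left(Z,W \right)} = \left(-4\right) \left(- \frac{1}{3}\right) + \left(- 3 Z + W\right) = \frac{4}{3} + \left(W - 3 Z\right) = \frac{4}{3} + W - 3 Z$)
$z{\left(N,L \right)} = \frac{L}{8} + \frac{N}{8}$ ($z{\left(N,L \right)} = \frac{N + L}{8} = \frac{L + N}{8} = \frac{L}{8} + \frac{N}{8}$)
$z{\left(x{\left(I{\left(-2,3 \right)},1 \right)},20 \right)} - \frac{1}{164} = \left(\frac{1}{8} \cdot 20 + \frac{\left(-1\right) \left(\frac{4}{3} + 3 - -6\right)}{8}\right) - \frac{1}{164} = \left(\frac{5}{2} + \frac{\left(-1\right) \left(\frac{4}{3} + 3 + 6\right)}{8}\right) - \frac{1}{164} = \left(\frac{5}{2} + \frac{\left(-1\right) \frac{31}{3}}{8}\right) - \frac{1}{164} = \left(\frac{5}{2} + \frac{1}{8} \left(- \frac{31}{3}\right)\right) - \frac{1}{164} = \left(\frac{5}{2} - \frac{31}{24}\right) - \frac{1}{164} = \frac{29}{24} - \frac{1}{164} = \frac{1183}{984}$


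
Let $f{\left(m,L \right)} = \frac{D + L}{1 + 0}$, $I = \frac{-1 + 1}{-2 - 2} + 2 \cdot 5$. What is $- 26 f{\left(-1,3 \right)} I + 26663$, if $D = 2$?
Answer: $25363$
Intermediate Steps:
$I = 10$ ($I = \frac{0}{-4} + 10 = 0 \left(- \frac{1}{4}\right) + 10 = 0 + 10 = 10$)
$f{\left(m,L \right)} = 2 + L$ ($f{\left(m,L \right)} = \frac{2 + L}{1 + 0} = \frac{2 + L}{1} = \left(2 + L\right) 1 = 2 + L$)
$- 26 f{\left(-1,3 \right)} I + 26663 = - 26 \left(2 + 3\right) 10 + 26663 = \left(-26\right) 5 \cdot 10 + 26663 = \left(-130\right) 10 + 26663 = -1300 + 26663 = 25363$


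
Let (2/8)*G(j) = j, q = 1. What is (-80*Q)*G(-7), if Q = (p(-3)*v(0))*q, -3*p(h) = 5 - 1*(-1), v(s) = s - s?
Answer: 0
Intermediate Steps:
v(s) = 0
G(j) = 4*j
p(h) = -2 (p(h) = -(5 - 1*(-1))/3 = -(5 + 1)/3 = -⅓*6 = -2)
Q = 0 (Q = -2*0*1 = 0*1 = 0)
(-80*Q)*G(-7) = (-80*0)*(4*(-7)) = 0*(-28) = 0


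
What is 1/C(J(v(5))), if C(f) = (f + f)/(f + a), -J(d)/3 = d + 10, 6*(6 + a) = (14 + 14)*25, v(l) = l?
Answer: -197/270 ≈ -0.72963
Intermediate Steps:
a = 332/3 (a = -6 + ((14 + 14)*25)/6 = -6 + (28*25)/6 = -6 + (⅙)*700 = -6 + 350/3 = 332/3 ≈ 110.67)
J(d) = -30 - 3*d (J(d) = -3*(d + 10) = -3*(10 + d) = -30 - 3*d)
C(f) = 2*f/(332/3 + f) (C(f) = (f + f)/(f + 332/3) = (2*f)/(332/3 + f) = 2*f/(332/3 + f))
1/C(J(v(5))) = 1/(6*(-30 - 3*5)/(332 + 3*(-30 - 3*5))) = 1/(6*(-30 - 15)/(332 + 3*(-30 - 15))) = 1/(6*(-45)/(332 + 3*(-45))) = 1/(6*(-45)/(332 - 135)) = 1/(6*(-45)/197) = 1/(6*(-45)*(1/197)) = 1/(-270/197) = -197/270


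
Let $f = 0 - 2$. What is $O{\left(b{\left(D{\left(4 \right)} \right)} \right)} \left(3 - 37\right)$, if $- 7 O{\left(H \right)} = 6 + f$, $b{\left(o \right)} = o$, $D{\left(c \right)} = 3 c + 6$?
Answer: $\frac{136}{7} \approx 19.429$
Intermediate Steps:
$D{\left(c \right)} = 6 + 3 c$
$f = -2$ ($f = 0 - 2 = -2$)
$O{\left(H \right)} = - \frac{4}{7}$ ($O{\left(H \right)} = - \frac{6 - 2}{7} = \left(- \frac{1}{7}\right) 4 = - \frac{4}{7}$)
$O{\left(b{\left(D{\left(4 \right)} \right)} \right)} \left(3 - 37\right) = - \frac{4 \left(3 - 37\right)}{7} = \left(- \frac{4}{7}\right) \left(-34\right) = \frac{136}{7}$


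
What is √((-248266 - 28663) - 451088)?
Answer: I*√728017 ≈ 853.24*I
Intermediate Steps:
√((-248266 - 28663) - 451088) = √(-276929 - 451088) = √(-728017) = I*√728017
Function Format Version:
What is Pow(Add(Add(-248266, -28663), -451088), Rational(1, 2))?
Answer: Mul(I, Pow(728017, Rational(1, 2))) ≈ Mul(853.24, I)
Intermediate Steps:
Pow(Add(Add(-248266, -28663), -451088), Rational(1, 2)) = Pow(Add(-276929, -451088), Rational(1, 2)) = Pow(-728017, Rational(1, 2)) = Mul(I, Pow(728017, Rational(1, 2)))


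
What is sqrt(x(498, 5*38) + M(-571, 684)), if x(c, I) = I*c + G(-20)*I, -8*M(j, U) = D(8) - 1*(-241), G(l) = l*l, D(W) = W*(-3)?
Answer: sqrt(2729486)/4 ≈ 413.03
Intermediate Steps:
D(W) = -3*W
G(l) = l**2
M(j, U) = -217/8 (M(j, U) = -(-3*8 - 1*(-241))/8 = -(-24 + 241)/8 = -1/8*217 = -217/8)
x(c, I) = 400*I + I*c (x(c, I) = I*c + (-20)**2*I = I*c + 400*I = 400*I + I*c)
sqrt(x(498, 5*38) + M(-571, 684)) = sqrt((5*38)*(400 + 498) - 217/8) = sqrt(190*898 - 217/8) = sqrt(170620 - 217/8) = sqrt(1364743/8) = sqrt(2729486)/4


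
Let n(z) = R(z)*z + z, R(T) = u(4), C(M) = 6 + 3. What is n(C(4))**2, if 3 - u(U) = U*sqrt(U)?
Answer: 1296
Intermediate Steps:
C(M) = 9
u(U) = 3 - U**(3/2) (u(U) = 3 - U*sqrt(U) = 3 - U**(3/2))
R(T) = -5 (R(T) = 3 - 4**(3/2) = 3 - 1*8 = 3 - 8 = -5)
n(z) = -4*z (n(z) = -5*z + z = -4*z)
n(C(4))**2 = (-4*9)**2 = (-36)**2 = 1296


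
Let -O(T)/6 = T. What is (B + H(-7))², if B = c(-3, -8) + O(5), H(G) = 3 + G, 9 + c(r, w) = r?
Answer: 2116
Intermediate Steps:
c(r, w) = -9 + r
O(T) = -6*T
B = -42 (B = (-9 - 3) - 6*5 = -12 - 30 = -42)
(B + H(-7))² = (-42 + (3 - 7))² = (-42 - 4)² = (-46)² = 2116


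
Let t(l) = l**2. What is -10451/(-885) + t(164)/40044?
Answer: 12286189/984415 ≈ 12.481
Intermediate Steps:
-10451/(-885) + t(164)/40044 = -10451/(-885) + 164**2/40044 = -10451*(-1/885) + 26896*(1/40044) = 10451/885 + 6724/10011 = 12286189/984415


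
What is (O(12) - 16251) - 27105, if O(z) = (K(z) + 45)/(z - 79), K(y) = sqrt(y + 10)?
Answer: -2904897/67 - sqrt(22)/67 ≈ -43357.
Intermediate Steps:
K(y) = sqrt(10 + y)
O(z) = (45 + sqrt(10 + z))/(-79 + z) (O(z) = (sqrt(10 + z) + 45)/(z - 79) = (45 + sqrt(10 + z))/(-79 + z))
(O(12) - 16251) - 27105 = ((45 + sqrt(10 + 12))/(-79 + 12) - 16251) - 27105 = ((45 + sqrt(22))/(-67) - 16251) - 27105 = (-(45 + sqrt(22))/67 - 16251) - 27105 = ((-45/67 - sqrt(22)/67) - 16251) - 27105 = (-1088862/67 - sqrt(22)/67) - 27105 = -2904897/67 - sqrt(22)/67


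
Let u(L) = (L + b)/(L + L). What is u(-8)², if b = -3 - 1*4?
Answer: 225/256 ≈ 0.87891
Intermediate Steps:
b = -7 (b = -3 - 4 = -7)
u(L) = (-7 + L)/(2*L) (u(L) = (L - 7)/(L + L) = (-7 + L)/((2*L)) = (-7 + L)*(1/(2*L)) = (-7 + L)/(2*L))
u(-8)² = ((½)*(-7 - 8)/(-8))² = ((½)*(-⅛)*(-15))² = (15/16)² = 225/256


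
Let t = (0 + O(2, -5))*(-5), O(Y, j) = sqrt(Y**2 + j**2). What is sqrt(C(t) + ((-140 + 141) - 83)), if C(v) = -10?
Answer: 2*I*sqrt(23) ≈ 9.5917*I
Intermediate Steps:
t = -5*sqrt(29) (t = (0 + sqrt(2**2 + (-5)**2))*(-5) = (0 + sqrt(4 + 25))*(-5) = (0 + sqrt(29))*(-5) = sqrt(29)*(-5) = -5*sqrt(29) ≈ -26.926)
sqrt(C(t) + ((-140 + 141) - 83)) = sqrt(-10 + ((-140 + 141) - 83)) = sqrt(-10 + (1 - 83)) = sqrt(-10 - 82) = sqrt(-92) = 2*I*sqrt(23)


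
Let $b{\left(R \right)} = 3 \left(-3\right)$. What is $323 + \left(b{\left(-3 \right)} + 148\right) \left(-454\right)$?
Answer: $-62783$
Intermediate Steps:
$b{\left(R \right)} = -9$
$323 + \left(b{\left(-3 \right)} + 148\right) \left(-454\right) = 323 + \left(-9 + 148\right) \left(-454\right) = 323 + 139 \left(-454\right) = 323 - 63106 = -62783$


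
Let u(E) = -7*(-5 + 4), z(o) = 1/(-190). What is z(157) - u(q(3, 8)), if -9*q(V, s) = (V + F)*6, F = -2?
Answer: -1331/190 ≈ -7.0053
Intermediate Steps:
z(o) = -1/190
q(V, s) = 4/3 - 2*V/3 (q(V, s) = -(V - 2)*6/9 = -(-2 + V)*6/9 = -(-12 + 6*V)/9 = 4/3 - 2*V/3)
u(E) = 7 (u(E) = -7*(-1) = 7)
z(157) - u(q(3, 8)) = -1/190 - 1*7 = -1/190 - 7 = -1331/190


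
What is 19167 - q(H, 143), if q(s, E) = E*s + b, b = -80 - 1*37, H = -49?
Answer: 26291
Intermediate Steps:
b = -117 (b = -80 - 37 = -117)
q(s, E) = -117 + E*s (q(s, E) = E*s - 117 = -117 + E*s)
19167 - q(H, 143) = 19167 - (-117 + 143*(-49)) = 19167 - (-117 - 7007) = 19167 - 1*(-7124) = 19167 + 7124 = 26291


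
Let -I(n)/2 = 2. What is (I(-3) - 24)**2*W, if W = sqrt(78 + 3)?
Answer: 7056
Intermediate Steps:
I(n) = -4 (I(n) = -2*2 = -4)
W = 9 (W = sqrt(81) = 9)
(I(-3) - 24)**2*W = (-4 - 24)**2*9 = (-28)**2*9 = 784*9 = 7056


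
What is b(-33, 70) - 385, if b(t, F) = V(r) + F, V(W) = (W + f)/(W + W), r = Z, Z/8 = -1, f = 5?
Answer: -5037/16 ≈ -314.81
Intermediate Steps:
Z = -8 (Z = 8*(-1) = -8)
r = -8
V(W) = (5 + W)/(2*W) (V(W) = (W + 5)/(W + W) = (5 + W)/((2*W)) = (5 + W)*(1/(2*W)) = (5 + W)/(2*W))
b(t, F) = 3/16 + F (b(t, F) = (½)*(5 - 8)/(-8) + F = (½)*(-⅛)*(-3) + F = 3/16 + F)
b(-33, 70) - 385 = (3/16 + 70) - 385 = 1123/16 - 385 = -5037/16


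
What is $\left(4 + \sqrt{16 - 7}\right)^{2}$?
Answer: $49$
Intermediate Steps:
$\left(4 + \sqrt{16 - 7}\right)^{2} = \left(4 + \sqrt{9}\right)^{2} = \left(4 + 3\right)^{2} = 7^{2} = 49$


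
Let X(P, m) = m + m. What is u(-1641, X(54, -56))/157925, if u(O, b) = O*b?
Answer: 183792/157925 ≈ 1.1638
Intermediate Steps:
X(P, m) = 2*m
u(-1641, X(54, -56))/157925 = -3282*(-56)/157925 = -1641*(-112)*(1/157925) = 183792*(1/157925) = 183792/157925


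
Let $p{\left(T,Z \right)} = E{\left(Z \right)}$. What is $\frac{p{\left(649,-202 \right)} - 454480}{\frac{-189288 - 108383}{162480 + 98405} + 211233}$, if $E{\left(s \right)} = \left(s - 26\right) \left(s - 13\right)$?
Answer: $- \frac{253058450}{131835463} \approx -1.9195$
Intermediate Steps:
$E{\left(s \right)} = \left(-26 + s\right) \left(-13 + s\right)$
$p{\left(T,Z \right)} = 338 + Z^{2} - 39 Z$
$\frac{p{\left(649,-202 \right)} - 454480}{\frac{-189288 - 108383}{162480 + 98405} + 211233} = \frac{\left(338 + \left(-202\right)^{2} - -7878\right) - 454480}{\frac{-189288 - 108383}{162480 + 98405} + 211233} = \frac{\left(338 + 40804 + 7878\right) - 454480}{- \frac{297671}{260885} + 211233} = \frac{49020 - 454480}{\left(-297671\right) \frac{1}{260885} + 211233} = - \frac{405460}{- \frac{297671}{260885} + 211233} = - \frac{405460}{\frac{55107223534}{260885}} = \left(-405460\right) \frac{260885}{55107223534} = - \frac{253058450}{131835463}$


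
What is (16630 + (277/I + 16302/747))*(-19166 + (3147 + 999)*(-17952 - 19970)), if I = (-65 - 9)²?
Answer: -1785128047384599853/681762 ≈ -2.6184e+12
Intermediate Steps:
I = 5476 (I = (-74)² = 5476)
(16630 + (277/I + 16302/747))*(-19166 + (3147 + 999)*(-17952 - 19970)) = (16630 + (277/5476 + 16302/747))*(-19166 + (3147 + 999)*(-17952 - 19970)) = (16630 + (277*(1/5476) + 16302*(1/747)))*(-19166 + 4146*(-37922)) = (16630 + (277/5476 + 5434/249))*(-19166 - 157224612) = (16630 + 29825557/1363524)*(-157243778) = (22705229677/1363524)*(-157243778) = -1785128047384599853/681762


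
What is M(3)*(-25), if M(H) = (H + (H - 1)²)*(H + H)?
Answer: -1050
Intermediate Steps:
M(H) = 2*H*(H + (-1 + H)²) (M(H) = (H + (-1 + H)²)*(2*H) = 2*H*(H + (-1 + H)²))
M(3)*(-25) = (2*3*(3 + (-1 + 3)²))*(-25) = (2*3*(3 + 2²))*(-25) = (2*3*(3 + 4))*(-25) = (2*3*7)*(-25) = 42*(-25) = -1050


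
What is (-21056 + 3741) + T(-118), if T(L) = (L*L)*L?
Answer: -1660347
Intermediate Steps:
T(L) = L³ (T(L) = L²*L = L³)
(-21056 + 3741) + T(-118) = (-21056 + 3741) + (-118)³ = -17315 - 1643032 = -1660347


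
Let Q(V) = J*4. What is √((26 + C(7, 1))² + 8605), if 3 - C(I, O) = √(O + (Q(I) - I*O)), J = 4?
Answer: √(9456 - 58*√10) ≈ 96.294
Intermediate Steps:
Q(V) = 16 (Q(V) = 4*4 = 16)
C(I, O) = 3 - √(16 + O - I*O) (C(I, O) = 3 - √(O + (16 - I*O)) = 3 - √(16 + O - I*O))
√((26 + C(7, 1))² + 8605) = √((26 + (3 - √(16 + 1 - 1*7*1)))² + 8605) = √((26 + (3 - √(16 + 1 - 7)))² + 8605) = √((26 + (3 - √10))² + 8605) = √((29 - √10)² + 8605) = √(8605 + (29 - √10)²)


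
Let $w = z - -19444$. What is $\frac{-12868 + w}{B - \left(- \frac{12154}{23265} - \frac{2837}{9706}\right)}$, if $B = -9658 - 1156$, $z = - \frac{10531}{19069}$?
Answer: $- \frac{28313697852379170}{46561279648606439} \approx -0.6081$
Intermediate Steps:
$z = - \frac{10531}{19069}$ ($z = \left(-10531\right) \frac{1}{19069} = - \frac{10531}{19069} \approx -0.55226$)
$B = -10814$ ($B = -9658 - 1156 = -10814$)
$w = \frac{370767105}{19069}$ ($w = - \frac{10531}{19069} - -19444 = - \frac{10531}{19069} + 19444 = \frac{370767105}{19069} \approx 19443.0$)
$\frac{-12868 + w}{B - \left(- \frac{12154}{23265} - \frac{2837}{9706}\right)} = \frac{-12868 + \frac{370767105}{19069}}{-10814 - \left(- \frac{12154}{23265} - \frac{2837}{9706}\right)} = \frac{125387213}{19069 \left(-10814 - - \frac{183969529}{225810090}\right)} = \frac{125387213}{19069 \left(-10814 + \left(\frac{12154}{23265} + \frac{2837}{9706}\right)\right)} = \frac{125387213}{19069 \left(-10814 + \frac{183969529}{225810090}\right)} = \frac{125387213}{19069 \left(- \frac{2441726343731}{225810090}\right)} = \frac{125387213}{19069} \left(- \frac{225810090}{2441726343731}\right) = - \frac{28313697852379170}{46561279648606439}$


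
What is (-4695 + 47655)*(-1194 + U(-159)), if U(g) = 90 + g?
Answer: -54258480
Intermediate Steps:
(-4695 + 47655)*(-1194 + U(-159)) = (-4695 + 47655)*(-1194 + (90 - 159)) = 42960*(-1194 - 69) = 42960*(-1263) = -54258480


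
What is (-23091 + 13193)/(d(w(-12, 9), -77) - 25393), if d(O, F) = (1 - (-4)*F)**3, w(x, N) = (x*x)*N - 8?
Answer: 4949/14479918 ≈ 0.00034178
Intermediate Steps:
w(x, N) = -8 + N*x**2 (w(x, N) = x**2*N - 8 = N*x**2 - 8 = -8 + N*x**2)
d(O, F) = (1 + 4*F)**3
(-23091 + 13193)/(d(w(-12, 9), -77) - 25393) = (-23091 + 13193)/((1 + 4*(-77))**3 - 25393) = -9898/((1 - 308)**3 - 25393) = -9898/((-307)**3 - 25393) = -9898/(-28934443 - 25393) = -9898/(-28959836) = -9898*(-1/28959836) = 4949/14479918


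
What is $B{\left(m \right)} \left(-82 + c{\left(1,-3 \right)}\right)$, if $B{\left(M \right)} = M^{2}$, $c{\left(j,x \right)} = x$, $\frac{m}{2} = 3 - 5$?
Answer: $-1360$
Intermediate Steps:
$m = -4$ ($m = 2 \left(3 - 5\right) = 2 \left(-2\right) = -4$)
$B{\left(m \right)} \left(-82 + c{\left(1,-3 \right)}\right) = \left(-4\right)^{2} \left(-82 - 3\right) = 16 \left(-85\right) = -1360$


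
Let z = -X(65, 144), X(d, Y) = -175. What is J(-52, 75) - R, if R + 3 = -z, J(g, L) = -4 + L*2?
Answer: 324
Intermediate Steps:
J(g, L) = -4 + 2*L
z = 175 (z = -1*(-175) = 175)
R = -178 (R = -3 - 1*175 = -3 - 175 = -178)
J(-52, 75) - R = (-4 + 2*75) - 1*(-178) = (-4 + 150) + 178 = 146 + 178 = 324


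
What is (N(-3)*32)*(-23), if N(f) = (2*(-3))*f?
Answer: -13248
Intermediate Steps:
N(f) = -6*f
(N(-3)*32)*(-23) = (-6*(-3)*32)*(-23) = (18*32)*(-23) = 576*(-23) = -13248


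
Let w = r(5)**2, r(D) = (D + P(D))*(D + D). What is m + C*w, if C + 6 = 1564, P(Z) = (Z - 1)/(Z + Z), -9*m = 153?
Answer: 4543111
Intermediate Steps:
m = -17 (m = -1/9*153 = -17)
P(Z) = (-1 + Z)/(2*Z) (P(Z) = (-1 + Z)/((2*Z)) = (-1 + Z)*(1/(2*Z)) = (-1 + Z)/(2*Z))
C = 1558 (C = -6 + 1564 = 1558)
r(D) = 2*D*(D + (-1 + D)/(2*D)) (r(D) = (D + (-1 + D)/(2*D))*(D + D) = (D + (-1 + D)/(2*D))*(2*D) = 2*D*(D + (-1 + D)/(2*D)))
w = 2916 (w = (-1 + 5 + 2*5**2)**2 = (-1 + 5 + 2*25)**2 = (-1 + 5 + 50)**2 = 54**2 = 2916)
m + C*w = -17 + 1558*2916 = -17 + 4543128 = 4543111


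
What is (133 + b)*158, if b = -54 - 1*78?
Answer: 158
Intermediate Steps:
b = -132 (b = -54 - 78 = -132)
(133 + b)*158 = (133 - 132)*158 = 1*158 = 158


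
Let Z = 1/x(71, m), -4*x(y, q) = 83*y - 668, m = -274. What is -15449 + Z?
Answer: -80721029/5225 ≈ -15449.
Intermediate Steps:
x(y, q) = 167 - 83*y/4 (x(y, q) = -(83*y - 668)/4 = -(-668 + 83*y)/4 = 167 - 83*y/4)
Z = -4/5225 (Z = 1/(167 - 83/4*71) = 1/(167 - 5893/4) = 1/(-5225/4) = -4/5225 ≈ -0.00076555)
-15449 + Z = -15449 - 4/5225 = -80721029/5225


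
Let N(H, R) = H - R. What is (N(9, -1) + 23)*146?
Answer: 4818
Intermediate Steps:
(N(9, -1) + 23)*146 = ((9 - 1*(-1)) + 23)*146 = ((9 + 1) + 23)*146 = (10 + 23)*146 = 33*146 = 4818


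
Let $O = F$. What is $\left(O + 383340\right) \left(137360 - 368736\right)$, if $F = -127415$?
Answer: $-59214902800$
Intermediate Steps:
$O = -127415$
$\left(O + 383340\right) \left(137360 - 368736\right) = \left(-127415 + 383340\right) \left(137360 - 368736\right) = 255925 \left(-231376\right) = -59214902800$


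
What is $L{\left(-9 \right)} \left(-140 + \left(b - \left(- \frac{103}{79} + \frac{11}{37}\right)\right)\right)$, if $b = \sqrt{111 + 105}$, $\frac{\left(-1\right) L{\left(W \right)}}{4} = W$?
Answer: $- \frac{14626008}{2923} + 216 \sqrt{6} \approx -4474.7$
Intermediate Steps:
$L{\left(W \right)} = - 4 W$
$b = 6 \sqrt{6}$ ($b = \sqrt{216} = 6 \sqrt{6} \approx 14.697$)
$L{\left(-9 \right)} \left(-140 + \left(b - \left(- \frac{103}{79} + \frac{11}{37}\right)\right)\right) = \left(-4\right) \left(-9\right) \left(-140 + \left(6 \sqrt{6} - \left(- \frac{103}{79} + \frac{11}{37}\right)\right)\right) = 36 \left(-140 + \left(6 \sqrt{6} - - \frac{2942}{2923}\right)\right) = 36 \left(-140 + \left(6 \sqrt{6} + \left(- \frac{11}{37} + \frac{103}{79}\right)\right)\right) = 36 \left(-140 + \left(6 \sqrt{6} + \frac{2942}{2923}\right)\right) = 36 \left(-140 + \left(\frac{2942}{2923} + 6 \sqrt{6}\right)\right) = 36 \left(- \frac{406278}{2923} + 6 \sqrt{6}\right) = - \frac{14626008}{2923} + 216 \sqrt{6}$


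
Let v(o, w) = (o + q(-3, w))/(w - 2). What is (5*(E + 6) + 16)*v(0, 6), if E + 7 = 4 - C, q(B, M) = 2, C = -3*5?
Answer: 53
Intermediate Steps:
C = -15
v(o, w) = (2 + o)/(-2 + w) (v(o, w) = (o + 2)/(w - 2) = (2 + o)/(-2 + w))
E = 12 (E = -7 + (4 - 1*(-15)) = -7 + (4 + 15) = -7 + 19 = 12)
(5*(E + 6) + 16)*v(0, 6) = (5*(12 + 6) + 16)*((2 + 0)/(-2 + 6)) = (5*18 + 16)*(2/4) = (90 + 16)*((¼)*2) = 106*(½) = 53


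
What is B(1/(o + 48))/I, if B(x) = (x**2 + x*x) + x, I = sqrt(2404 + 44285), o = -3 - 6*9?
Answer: -7*sqrt(46689)/3781809 ≈ -0.00039995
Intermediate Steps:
o = -57 (o = -3 - 54 = -57)
I = sqrt(46689) ≈ 216.08
B(x) = x + 2*x**2 (B(x) = (x**2 + x**2) + x = 2*x**2 + x = x + 2*x**2)
B(1/(o + 48))/I = ((1 + 2/(-57 + 48))/(-57 + 48))/(sqrt(46689)) = ((1 + 2/(-9))/(-9))*(sqrt(46689)/46689) = (-(1 + 2*(-1/9))/9)*(sqrt(46689)/46689) = (-(1 - 2/9)/9)*(sqrt(46689)/46689) = (-1/9*7/9)*(sqrt(46689)/46689) = -7*sqrt(46689)/3781809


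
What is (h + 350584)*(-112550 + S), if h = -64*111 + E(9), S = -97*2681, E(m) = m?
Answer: -127986405823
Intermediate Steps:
S = -260057
h = -7095 (h = -64*111 + 9 = -7104 + 9 = -7095)
(h + 350584)*(-112550 + S) = (-7095 + 350584)*(-112550 - 260057) = 343489*(-372607) = -127986405823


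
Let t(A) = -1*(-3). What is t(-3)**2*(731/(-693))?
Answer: -731/77 ≈ -9.4935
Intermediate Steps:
t(A) = 3
t(-3)**2*(731/(-693)) = 3**2*(731/(-693)) = 9*(731*(-1/693)) = 9*(-731/693) = -731/77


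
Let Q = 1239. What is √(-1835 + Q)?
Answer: 2*I*√149 ≈ 24.413*I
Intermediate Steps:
√(-1835 + Q) = √(-1835 + 1239) = √(-596) = 2*I*√149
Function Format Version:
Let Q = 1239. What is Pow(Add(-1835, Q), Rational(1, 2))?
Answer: Mul(2, I, Pow(149, Rational(1, 2))) ≈ Mul(24.413, I)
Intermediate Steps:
Pow(Add(-1835, Q), Rational(1, 2)) = Pow(Add(-1835, 1239), Rational(1, 2)) = Pow(-596, Rational(1, 2)) = Mul(2, I, Pow(149, Rational(1, 2)))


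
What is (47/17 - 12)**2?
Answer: 24649/289 ≈ 85.291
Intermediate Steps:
(47/17 - 12)**2 = (-157/17)**2 = 24649/289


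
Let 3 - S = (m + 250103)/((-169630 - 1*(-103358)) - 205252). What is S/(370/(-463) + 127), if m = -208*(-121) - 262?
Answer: 29675059/933259932 ≈ 0.031797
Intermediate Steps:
m = 24906 (m = 25168 - 262 = 24906)
S = 64093/15972 (S = 3 - (24906 + 250103)/((-169630 - 1*(-103358)) - 205252) = 3 - 275009/((-169630 + 103358) - 205252) = 3 - 275009/(-66272 - 205252) = 3 - 275009/(-271524) = 3 - 275009*(-1)/271524 = 3 - 1*(-16177/15972) = 3 + 16177/15972 = 64093/15972 ≈ 4.0128)
S/(370/(-463) + 127) = 64093/(15972*(370/(-463) + 127)) = 64093/(15972*(370*(-1/463) + 127)) = 64093/(15972*(-370/463 + 127)) = 64093/(15972*(58431/463)) = (64093/15972)*(463/58431) = 29675059/933259932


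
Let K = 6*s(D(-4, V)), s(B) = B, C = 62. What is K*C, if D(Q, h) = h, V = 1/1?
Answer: 372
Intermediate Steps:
V = 1
K = 6 (K = 6*1 = 6)
K*C = 6*62 = 372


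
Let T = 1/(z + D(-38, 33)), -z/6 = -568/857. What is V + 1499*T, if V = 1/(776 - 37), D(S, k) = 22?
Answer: 949373439/16451618 ≈ 57.707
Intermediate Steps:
z = 3408/857 (z = -(-3408)/857 = -6*(-568/857) = 3408/857 ≈ 3.9767)
V = 1/739 ≈ 0.0013532
T = 857/22262 (T = 1/(3408/857 + 22) = 1/(22262/857) = 857/22262 ≈ 0.038496)
V + 1499*T = 1/739 + 1499*(857/22262) = 1/739 + 1284643/22262 = 949373439/16451618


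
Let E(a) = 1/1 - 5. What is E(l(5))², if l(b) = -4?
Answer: 16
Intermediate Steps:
E(a) = -4 (E(a) = 1*1 - 5 = 1 - 5 = -4)
E(l(5))² = (-4)² = 16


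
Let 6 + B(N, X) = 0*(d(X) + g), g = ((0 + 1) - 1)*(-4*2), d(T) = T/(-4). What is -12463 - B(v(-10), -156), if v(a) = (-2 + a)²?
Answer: -12457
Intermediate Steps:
d(T) = -T/4 (d(T) = T*(-¼) = -T/4)
g = 0 (g = (1 - 1)*(-8) = 0*(-8) = 0)
B(N, X) = -6 (B(N, X) = -6 + 0*(-X/4 + 0) = -6 + 0*(-X/4) = -6 + 0 = -6)
-12463 - B(v(-10), -156) = -12463 - 1*(-6) = -12463 + 6 = -12457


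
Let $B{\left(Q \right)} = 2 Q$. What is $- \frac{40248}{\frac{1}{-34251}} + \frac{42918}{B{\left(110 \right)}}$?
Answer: $\frac{151638788739}{110} \approx 1.3785 \cdot 10^{9}$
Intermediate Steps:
$- \frac{40248}{\frac{1}{-34251}} + \frac{42918}{B{\left(110 \right)}} = - \frac{40248}{\frac{1}{-34251}} + \frac{42918}{2 \cdot 110} = - \frac{40248}{- \frac{1}{34251}} + \frac{42918}{220} = \left(-40248\right) \left(-34251\right) + 42918 \cdot \frac{1}{220} = 1378534248 + \frac{21459}{110} = \frac{151638788739}{110}$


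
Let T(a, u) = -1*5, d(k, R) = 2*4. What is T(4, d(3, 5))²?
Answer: 25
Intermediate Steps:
d(k, R) = 8
T(a, u) = -5
T(4, d(3, 5))² = (-5)² = 25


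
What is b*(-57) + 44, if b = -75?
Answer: 4319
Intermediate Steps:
b*(-57) + 44 = -75*(-57) + 44 = 4275 + 44 = 4319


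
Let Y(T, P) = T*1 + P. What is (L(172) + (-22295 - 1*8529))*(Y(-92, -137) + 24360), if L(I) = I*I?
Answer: -29922440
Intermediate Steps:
L(I) = I²
Y(T, P) = P + T (Y(T, P) = T + P = P + T)
(L(172) + (-22295 - 1*8529))*(Y(-92, -137) + 24360) = (172² + (-22295 - 1*8529))*((-137 - 92) + 24360) = (29584 + (-22295 - 8529))*(-229 + 24360) = (29584 - 30824)*24131 = -1240*24131 = -29922440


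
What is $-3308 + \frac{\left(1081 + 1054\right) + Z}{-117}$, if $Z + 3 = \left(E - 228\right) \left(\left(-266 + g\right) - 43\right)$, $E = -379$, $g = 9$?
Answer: $- \frac{571268}{117} \approx -4882.6$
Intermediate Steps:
$Z = 182097$ ($Z = -3 + \left(-379 - 228\right) \left(\left(-266 + 9\right) - 43\right) = -3 - 607 \left(-257 - 43\right) = -3 - -182100 = -3 + 182100 = 182097$)
$-3308 + \frac{\left(1081 + 1054\right) + Z}{-117} = -3308 + \frac{\left(1081 + 1054\right) + 182097}{-117} = -3308 + \left(2135 + 182097\right) \left(- \frac{1}{117}\right) = -3308 + 184232 \left(- \frac{1}{117}\right) = -3308 - \frac{184232}{117} = - \frac{571268}{117}$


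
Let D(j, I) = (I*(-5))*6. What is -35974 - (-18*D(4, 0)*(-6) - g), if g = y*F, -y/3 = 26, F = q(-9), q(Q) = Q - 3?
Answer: -35038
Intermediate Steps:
q(Q) = -3 + Q
D(j, I) = -30*I (D(j, I) = -5*I*6 = -30*I)
F = -12 (F = -3 - 9 = -12)
y = -78 (y = -3*26 = -78)
g = 936 (g = -78*(-12) = 936)
-35974 - (-18*D(4, 0)*(-6) - g) = -35974 - (-(-540)*0*(-6) - 1*936) = -35974 - (-18*0*(-6) - 936) = -35974 - (0*(-6) - 936) = -35974 - (0 - 936) = -35974 - 1*(-936) = -35974 + 936 = -35038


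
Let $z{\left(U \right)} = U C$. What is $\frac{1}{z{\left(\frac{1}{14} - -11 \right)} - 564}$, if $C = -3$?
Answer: $- \frac{14}{8361} \approx -0.0016744$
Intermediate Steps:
$z{\left(U \right)} = - 3 U$ ($z{\left(U \right)} = U \left(-3\right) = - 3 U$)
$\frac{1}{z{\left(\frac{1}{14} - -11 \right)} - 564} = \frac{1}{- 3 \left(\frac{1}{14} - -11\right) - 564} = \frac{1}{- 3 \left(\frac{1}{14} + 11\right) - 564} = \frac{1}{\left(-3\right) \frac{155}{14} - 564} = \frac{1}{- \frac{465}{14} - 564} = \frac{1}{- \frac{8361}{14}} = - \frac{14}{8361}$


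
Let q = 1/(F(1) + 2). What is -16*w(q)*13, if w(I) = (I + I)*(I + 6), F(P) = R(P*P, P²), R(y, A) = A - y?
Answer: -1352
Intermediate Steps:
F(P) = 0 (F(P) = P² - P*P = P² - P² = 0)
q = ½ (q = 1/(0 + 2) = 1/2 = ½ ≈ 0.50000)
w(I) = 2*I*(6 + I) (w(I) = (2*I)*(6 + I) = 2*I*(6 + I))
-16*w(q)*13 = -32*(6 + ½)/2*13 = -32*13/(2*2)*13 = -16*13/2*13 = -104*13 = -1352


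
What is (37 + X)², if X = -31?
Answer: 36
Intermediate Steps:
(37 + X)² = (37 - 31)² = 6² = 36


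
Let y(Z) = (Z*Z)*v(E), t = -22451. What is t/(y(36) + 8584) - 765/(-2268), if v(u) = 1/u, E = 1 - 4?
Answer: -1241183/513576 ≈ -2.4167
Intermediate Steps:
E = -3
y(Z) = -Z²/3 (y(Z) = (Z*Z)/(-3) = Z²*(-⅓) = -Z²/3)
t/(y(36) + 8584) - 765/(-2268) = -22451/(-⅓*36² + 8584) - 765/(-2268) = -22451/(-⅓*1296 + 8584) - 765*(-1/2268) = -22451/(-432 + 8584) + 85/252 = -22451/8152 + 85/252 = -1241183/513576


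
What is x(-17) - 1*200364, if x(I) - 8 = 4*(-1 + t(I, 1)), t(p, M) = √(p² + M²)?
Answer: -200360 + 4*√290 ≈ -2.0029e+5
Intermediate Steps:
t(p, M) = √(M² + p²)
x(I) = 4 + 4*√(1 + I²) (x(I) = 8 + 4*(-1 + √(1² + I²)) = 8 + 4*(-1 + √(1 + I²)) = 8 + (-4 + 4*√(1 + I²)) = 4 + 4*√(1 + I²))
x(-17) - 1*200364 = (4 + 4*√(1 + (-17)²)) - 1*200364 = (4 + 4*√(1 + 289)) - 200364 = (4 + 4*√290) - 200364 = -200360 + 4*√290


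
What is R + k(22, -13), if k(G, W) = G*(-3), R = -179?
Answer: -245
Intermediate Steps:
k(G, W) = -3*G
R + k(22, -13) = -179 - 3*22 = -179 - 66 = -245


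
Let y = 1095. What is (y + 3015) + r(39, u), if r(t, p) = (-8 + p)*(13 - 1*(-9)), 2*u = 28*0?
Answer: 3934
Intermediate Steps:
u = 0 (u = (28*0)/2 = (½)*0 = 0)
r(t, p) = -176 + 22*p (r(t, p) = (-8 + p)*(13 + 9) = (-8 + p)*22 = -176 + 22*p)
(y + 3015) + r(39, u) = (1095 + 3015) + (-176 + 22*0) = 4110 + (-176 + 0) = 4110 - 176 = 3934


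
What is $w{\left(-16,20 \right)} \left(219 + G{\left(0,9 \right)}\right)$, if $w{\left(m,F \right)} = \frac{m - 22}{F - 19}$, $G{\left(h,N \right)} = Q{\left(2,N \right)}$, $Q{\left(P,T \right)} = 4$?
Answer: $-8474$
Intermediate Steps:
$G{\left(h,N \right)} = 4$
$w{\left(m,F \right)} = \frac{-22 + m}{-19 + F}$
$w{\left(-16,20 \right)} \left(219 + G{\left(0,9 \right)}\right) = \frac{-22 - 16}{-19 + 20} \left(219 + 4\right) = 1^{-1} \left(-38\right) 223 = 1 \left(-38\right) 223 = \left(-38\right) 223 = -8474$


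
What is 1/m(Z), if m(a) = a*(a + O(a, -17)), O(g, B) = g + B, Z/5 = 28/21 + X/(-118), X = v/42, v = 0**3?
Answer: -9/220 ≈ -0.040909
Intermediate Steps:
v = 0
X = 0 (X = 0/42 = 0*(1/42) = 0)
Z = 20/3 (Z = 5*(28/21 + 0/(-118)) = 5*(28*(1/21) + 0*(-1/118)) = 5*(4/3 + 0) = 5*(4/3) = 20/3 ≈ 6.6667)
O(g, B) = B + g
m(a) = a*(-17 + 2*a) (m(a) = a*(a + (-17 + a)) = a*(-17 + 2*a))
1/m(Z) = 1/(20*(-17 + 2*(20/3))/3) = 1/(20*(-17 + 40/3)/3) = 1/((20/3)*(-11/3)) = 1/(-220/9) = -9/220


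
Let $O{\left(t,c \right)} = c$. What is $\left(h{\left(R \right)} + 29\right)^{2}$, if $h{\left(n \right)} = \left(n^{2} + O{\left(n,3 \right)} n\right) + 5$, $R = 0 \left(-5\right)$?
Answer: $1156$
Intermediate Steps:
$R = 0$
$h{\left(n \right)} = 5 + n^{2} + 3 n$ ($h{\left(n \right)} = \left(n^{2} + 3 n\right) + 5 = 5 + n^{2} + 3 n$)
$\left(h{\left(R \right)} + 29\right)^{2} = \left(\left(5 + 0^{2} + 3 \cdot 0\right) + 29\right)^{2} = \left(\left(5 + 0 + 0\right) + 29\right)^{2} = \left(5 + 29\right)^{2} = 34^{2} = 1156$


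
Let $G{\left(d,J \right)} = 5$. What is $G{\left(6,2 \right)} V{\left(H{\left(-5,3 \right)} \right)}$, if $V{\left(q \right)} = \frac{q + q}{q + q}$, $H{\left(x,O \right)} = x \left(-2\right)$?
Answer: $5$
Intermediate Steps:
$H{\left(x,O \right)} = - 2 x$
$V{\left(q \right)} = 1$ ($V{\left(q \right)} = \frac{2 q}{2 q} = 2 q \frac{1}{2 q} = 1$)
$G{\left(6,2 \right)} V{\left(H{\left(-5,3 \right)} \right)} = 5 \cdot 1 = 5$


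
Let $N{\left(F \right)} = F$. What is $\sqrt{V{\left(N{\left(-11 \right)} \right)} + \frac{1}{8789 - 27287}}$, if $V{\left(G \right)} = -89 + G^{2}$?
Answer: $\frac{\sqrt{10949613630}}{18498} \approx 5.6569$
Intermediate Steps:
$\sqrt{V{\left(N{\left(-11 \right)} \right)} + \frac{1}{8789 - 27287}} = \sqrt{\left(-89 + \left(-11\right)^{2}\right) + \frac{1}{8789 - 27287}} = \sqrt{\left(-89 + 121\right) + \frac{1}{-18498}} = \sqrt{32 - \frac{1}{18498}} = \sqrt{\frac{591935}{18498}} = \frac{\sqrt{10949613630}}{18498}$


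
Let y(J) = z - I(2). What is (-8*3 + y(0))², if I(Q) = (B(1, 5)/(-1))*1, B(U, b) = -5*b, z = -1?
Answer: 2500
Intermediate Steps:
I(Q) = 25 (I(Q) = (-5*5/(-1))*1 = -25*(-1)*1 = 25*1 = 25)
y(J) = -26 (y(J) = -1 - 1*25 = -1 - 25 = -26)
(-8*3 + y(0))² = (-8*3 - 26)² = (-24 - 26)² = (-50)² = 2500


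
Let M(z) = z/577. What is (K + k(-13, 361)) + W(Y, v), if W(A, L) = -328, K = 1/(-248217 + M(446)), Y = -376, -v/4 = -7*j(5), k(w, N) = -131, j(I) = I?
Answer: -65738330794/143220763 ≈ -459.00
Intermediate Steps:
M(z) = z/577 (M(z) = z*(1/577) = z/577)
v = 140 (v = -(-28)*5 = -4*(-35) = 140)
K = -577/143220763 (K = 1/(-248217 + (1/577)*446) = 1/(-248217 + 446/577) = 1/(-143220763/577) = -577/143220763 ≈ -4.0287e-6)
(K + k(-13, 361)) + W(Y, v) = (-577/143220763 - 131) - 328 = -18761920530/143220763 - 328 = -65738330794/143220763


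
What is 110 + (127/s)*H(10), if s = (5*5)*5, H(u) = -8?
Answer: 12734/125 ≈ 101.87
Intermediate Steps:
s = 125 (s = 25*5 = 125)
110 + (127/s)*H(10) = 110 + (127/125)*(-8) = 110 - 1016/125 = 12734/125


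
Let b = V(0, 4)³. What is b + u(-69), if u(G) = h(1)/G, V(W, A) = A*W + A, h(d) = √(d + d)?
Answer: 64 - √2/69 ≈ 63.979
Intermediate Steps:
h(d) = √2*√d (h(d) = √(2*d) = √2*√d)
V(W, A) = A + A*W
b = 64 (b = (4*(1 + 0))³ = (4*1)³ = 4³ = 64)
u(G) = √2/G (u(G) = (√2*√1)/G = (√2*1)/G = √2/G)
b + u(-69) = 64 + √2/(-69) = 64 + √2*(-1/69) = 64 - √2/69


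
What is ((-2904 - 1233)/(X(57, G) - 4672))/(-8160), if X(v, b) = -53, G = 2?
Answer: -197/1836000 ≈ -0.00010730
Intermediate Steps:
((-2904 - 1233)/(X(57, G) - 4672))/(-8160) = ((-2904 - 1233)/(-53 - 4672))/(-8160) = -4137/(-4725)*(-1/8160) = -4137*(-1/4725)*(-1/8160) = (197/225)*(-1/8160) = -197/1836000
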